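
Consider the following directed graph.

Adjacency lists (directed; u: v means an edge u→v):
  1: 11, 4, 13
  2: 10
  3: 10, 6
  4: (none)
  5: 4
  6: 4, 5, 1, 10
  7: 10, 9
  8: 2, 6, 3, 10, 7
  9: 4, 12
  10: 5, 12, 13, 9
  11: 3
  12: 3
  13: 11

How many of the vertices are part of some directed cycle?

A vertex is on a directed cycle iff it belongs to a strongly connected component of size ≥ 2 (or has a self-loop).
The vertices on cycles are {1, 3, 6, 9, 10, 11, 12, 13} — 8 in total.

8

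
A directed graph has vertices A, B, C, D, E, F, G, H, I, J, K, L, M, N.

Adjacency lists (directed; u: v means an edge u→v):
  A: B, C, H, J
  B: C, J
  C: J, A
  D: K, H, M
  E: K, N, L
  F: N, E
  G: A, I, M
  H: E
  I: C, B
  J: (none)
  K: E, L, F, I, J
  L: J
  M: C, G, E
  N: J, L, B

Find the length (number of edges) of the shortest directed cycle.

2

For each vertex v, BFS finds the shortest path from v back to v.
The shortest such closed walk is M → G → M, length 2.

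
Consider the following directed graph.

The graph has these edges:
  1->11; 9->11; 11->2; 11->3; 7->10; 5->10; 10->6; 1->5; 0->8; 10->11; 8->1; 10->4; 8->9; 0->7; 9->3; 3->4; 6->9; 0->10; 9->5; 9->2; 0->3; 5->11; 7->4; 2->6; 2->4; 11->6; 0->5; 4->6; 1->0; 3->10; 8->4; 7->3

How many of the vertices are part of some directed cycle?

11

A vertex is on a directed cycle iff it belongs to a strongly connected component of size ≥ 2 (or has a self-loop).
The vertices on cycles are {0, 1, 2, 3, 4, 5, 6, 8, 9, 10, 11} — 11 in total.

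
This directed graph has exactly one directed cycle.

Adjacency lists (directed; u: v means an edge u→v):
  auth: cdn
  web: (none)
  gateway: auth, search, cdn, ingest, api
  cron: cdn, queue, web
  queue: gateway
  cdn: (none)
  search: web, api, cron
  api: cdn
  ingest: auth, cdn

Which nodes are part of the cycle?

DFS with gray/black marking from queue:
queue gray
  gateway gray
    auth gray
      cdn gray
      cdn black
    auth black
    search gray
      web gray
      web black
      api gray
        api→cdn: cdn black — skip
      api black
      cron gray
        cron→cdn: cdn black — skip
        cron→queue: queue is gray → back edge
Back edge closes the cycle queue → gateway → search → cron → queue; its vertices are {cron, queue, search, gateway}.

cron, queue, search, gateway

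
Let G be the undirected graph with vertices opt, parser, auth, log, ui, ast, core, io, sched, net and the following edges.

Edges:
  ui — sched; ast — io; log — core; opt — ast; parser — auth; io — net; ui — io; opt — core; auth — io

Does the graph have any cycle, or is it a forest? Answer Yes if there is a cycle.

No

DFS, tracking each vertex's parent; an edge to a visited non-parent vertex closes a cycle.
Start from log:
visit log (parent –)
  visit core (parent log)
    core–log: parent, skip
    visit opt (parent core)
      opt–core: parent, skip
      visit ast (parent opt)
        visit io (parent ast)
          visit ui (parent io)
            ui–io: parent, skip
            visit sched (parent ui)
              sched–ui: parent, skip
          visit net (parent io)
            net–io: parent, skip
          io–ast: parent, skip
          visit auth (parent io)
            visit parser (parent auth)
              parser–auth: parent, skip
            auth–io: parent, skip
        ast–opt: parent, skip
No non-parent visited neighbor found — the graph is a forest.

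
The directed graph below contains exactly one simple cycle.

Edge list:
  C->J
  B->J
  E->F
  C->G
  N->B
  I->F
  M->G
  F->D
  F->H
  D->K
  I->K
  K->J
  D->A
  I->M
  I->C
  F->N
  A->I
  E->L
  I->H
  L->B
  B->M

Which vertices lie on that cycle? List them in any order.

A, D, F, I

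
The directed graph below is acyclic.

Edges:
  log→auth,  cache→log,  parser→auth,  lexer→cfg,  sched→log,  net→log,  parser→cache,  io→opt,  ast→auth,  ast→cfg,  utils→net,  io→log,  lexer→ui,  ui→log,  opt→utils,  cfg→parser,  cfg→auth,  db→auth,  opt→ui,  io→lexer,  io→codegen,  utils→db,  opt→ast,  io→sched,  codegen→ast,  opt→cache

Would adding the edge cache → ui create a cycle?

No

Adding cache→ui creates a cycle iff ui can already reach cache.
Explore from ui: no path reaches cache. The graph stays acyclic.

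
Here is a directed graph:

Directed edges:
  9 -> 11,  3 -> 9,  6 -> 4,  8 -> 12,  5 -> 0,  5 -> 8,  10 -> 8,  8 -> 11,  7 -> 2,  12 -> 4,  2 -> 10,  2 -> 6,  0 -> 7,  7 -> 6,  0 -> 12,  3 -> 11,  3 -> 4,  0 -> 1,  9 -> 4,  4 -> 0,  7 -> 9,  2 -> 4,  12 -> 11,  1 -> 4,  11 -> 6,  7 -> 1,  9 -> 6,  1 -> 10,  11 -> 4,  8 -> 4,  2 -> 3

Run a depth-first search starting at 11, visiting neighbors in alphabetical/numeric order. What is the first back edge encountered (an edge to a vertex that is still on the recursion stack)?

1->4

DFS from 11 (visiting neighbors in alphabetical/numeric order); mark gray on enter, black on exit:
11 gray
  4 gray
    0 gray
      1 gray
        1→4: 4 is gray → back edge
First back edge: 1 → 4.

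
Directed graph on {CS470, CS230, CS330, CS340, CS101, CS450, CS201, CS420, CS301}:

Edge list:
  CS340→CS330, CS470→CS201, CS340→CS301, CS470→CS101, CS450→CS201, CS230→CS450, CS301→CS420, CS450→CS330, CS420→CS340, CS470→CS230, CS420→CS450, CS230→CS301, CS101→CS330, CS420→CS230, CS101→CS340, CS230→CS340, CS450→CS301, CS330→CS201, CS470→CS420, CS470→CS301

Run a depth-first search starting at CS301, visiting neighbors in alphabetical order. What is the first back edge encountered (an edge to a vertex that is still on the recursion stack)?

DFS from CS301 (visiting neighbors in alphabetical order); mark gray on enter, black on exit:
CS301 gray
  CS420 gray
    CS230 gray
      CS230→CS301: CS301 is gray → back edge
First back edge: CS230 → CS301.

CS230→CS301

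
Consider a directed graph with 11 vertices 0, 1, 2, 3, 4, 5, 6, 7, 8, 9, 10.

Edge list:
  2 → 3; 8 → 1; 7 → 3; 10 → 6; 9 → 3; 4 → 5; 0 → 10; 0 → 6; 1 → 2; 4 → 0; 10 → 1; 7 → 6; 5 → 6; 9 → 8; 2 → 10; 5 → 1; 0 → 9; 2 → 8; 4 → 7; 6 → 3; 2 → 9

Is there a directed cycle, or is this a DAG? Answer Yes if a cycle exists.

Yes

DFS with white/gray/black marking, starting from 8:
8 gray
  1 gray
    2 gray
      3 gray
      3 black
      10 gray
        10→1: 1 is gray → back edge
Back edge found, so a cycle exists: 1 → 2 → 10 → 1.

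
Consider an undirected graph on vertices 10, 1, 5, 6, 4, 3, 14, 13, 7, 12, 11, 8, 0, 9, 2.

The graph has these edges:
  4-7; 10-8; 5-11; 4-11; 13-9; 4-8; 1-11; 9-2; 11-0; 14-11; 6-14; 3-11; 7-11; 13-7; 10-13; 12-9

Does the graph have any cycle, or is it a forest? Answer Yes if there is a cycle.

Yes

DFS, tracking each vertex's parent; an edge to a visited non-parent vertex closes a cycle.
Start from 7:
visit 7 (parent –)
  visit 4 (parent 7)
    4–7: parent, skip
    visit 11 (parent 4)
      visit 14 (parent 11)
        14–11: parent, skip
        visit 6 (parent 14)
          6–14: parent, skip
      visit 1 (parent 11)
        1–11: parent, skip
      visit 0 (parent 11)
        0–11: parent, skip
      11–7: 7 visited and ≠ parent → cycle
Cycle: 7 – 4 – 11 – 7.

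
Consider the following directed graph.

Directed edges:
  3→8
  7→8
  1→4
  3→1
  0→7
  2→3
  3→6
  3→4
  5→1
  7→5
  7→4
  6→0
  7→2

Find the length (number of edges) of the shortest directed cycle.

5

For each vertex v, BFS finds the shortest path from v back to v.
The shortest such closed walk is 6 → 0 → 7 → 2 → 3 → 6, length 5.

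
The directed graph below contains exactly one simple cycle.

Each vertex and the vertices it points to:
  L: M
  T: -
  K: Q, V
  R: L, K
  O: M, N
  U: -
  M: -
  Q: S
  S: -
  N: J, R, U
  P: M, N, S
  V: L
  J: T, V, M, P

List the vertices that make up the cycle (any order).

J, N, P

DFS with gray/black marking from N:
N gray
  J gray
    T gray
    T black
    V gray
      L gray
        M gray
        M black
      L black
    V black
    J→M: M black — skip
    P gray
      P→M: M black — skip
      P→N: N is gray → back edge
Back edge closes the cycle N → J → P → N; its vertices are {J, N, P}.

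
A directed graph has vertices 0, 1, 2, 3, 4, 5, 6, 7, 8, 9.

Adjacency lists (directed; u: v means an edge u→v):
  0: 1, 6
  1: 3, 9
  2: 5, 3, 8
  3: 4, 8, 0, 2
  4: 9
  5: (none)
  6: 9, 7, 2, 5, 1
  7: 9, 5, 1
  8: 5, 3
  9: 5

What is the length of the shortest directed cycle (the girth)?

2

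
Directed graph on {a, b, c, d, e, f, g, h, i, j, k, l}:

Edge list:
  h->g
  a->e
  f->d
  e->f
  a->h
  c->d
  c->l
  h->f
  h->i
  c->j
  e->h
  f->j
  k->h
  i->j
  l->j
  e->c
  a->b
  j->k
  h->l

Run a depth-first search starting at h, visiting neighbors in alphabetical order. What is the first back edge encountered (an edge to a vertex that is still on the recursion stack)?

k->h

DFS from h (visiting neighbors in alphabetical order); mark gray on enter, black on exit:
h gray
  f gray
    d gray
    d black
    j gray
      k gray
        k→h: h is gray → back edge
First back edge: k → h.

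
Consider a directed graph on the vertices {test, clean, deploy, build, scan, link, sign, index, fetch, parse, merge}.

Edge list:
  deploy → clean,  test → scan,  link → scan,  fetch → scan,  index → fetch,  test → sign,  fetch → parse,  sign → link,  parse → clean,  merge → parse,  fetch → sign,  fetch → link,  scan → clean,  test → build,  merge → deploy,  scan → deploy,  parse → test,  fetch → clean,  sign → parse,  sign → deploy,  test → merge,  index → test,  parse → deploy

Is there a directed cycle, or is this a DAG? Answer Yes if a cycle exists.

Yes

DFS with white/gray/black marking, starting from sign:
sign gray
  link gray
    scan gray
      deploy gray
        clean gray
        clean black
      deploy black
      scan→clean: clean black — skip
    scan black
  link black
  parse gray
    parse→deploy: deploy black — skip
    parse→clean: clean black — skip
    test gray
      test→sign: sign is gray → back edge
Back edge found, so a cycle exists: sign → parse → test → sign.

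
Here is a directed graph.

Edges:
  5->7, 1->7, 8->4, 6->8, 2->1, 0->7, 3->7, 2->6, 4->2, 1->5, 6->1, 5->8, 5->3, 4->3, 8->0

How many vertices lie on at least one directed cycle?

6

A vertex is on a directed cycle iff it belongs to a strongly connected component of size ≥ 2 (or has a self-loop).
The vertices on cycles are {1, 2, 4, 5, 6, 8} — 6 in total.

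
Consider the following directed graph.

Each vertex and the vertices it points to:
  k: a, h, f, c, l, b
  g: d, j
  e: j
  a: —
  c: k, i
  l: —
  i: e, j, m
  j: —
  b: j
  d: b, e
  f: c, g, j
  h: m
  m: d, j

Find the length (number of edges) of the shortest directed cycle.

2

For each vertex v, BFS finds the shortest path from v back to v.
The shortest such closed walk is k → c → k, length 2.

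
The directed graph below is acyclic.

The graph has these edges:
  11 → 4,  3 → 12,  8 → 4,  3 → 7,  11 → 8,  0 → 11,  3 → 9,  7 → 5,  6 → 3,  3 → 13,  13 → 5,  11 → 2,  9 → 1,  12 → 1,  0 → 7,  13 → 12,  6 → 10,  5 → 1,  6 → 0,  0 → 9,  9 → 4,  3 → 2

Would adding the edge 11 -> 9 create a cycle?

No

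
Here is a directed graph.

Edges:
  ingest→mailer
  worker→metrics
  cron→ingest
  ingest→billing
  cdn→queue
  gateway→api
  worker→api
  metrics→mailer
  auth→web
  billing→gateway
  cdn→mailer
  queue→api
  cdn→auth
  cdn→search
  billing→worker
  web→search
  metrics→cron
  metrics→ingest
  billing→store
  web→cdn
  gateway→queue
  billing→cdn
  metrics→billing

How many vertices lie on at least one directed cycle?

A vertex is on a directed cycle iff it belongs to a strongly connected component of size ≥ 2 (or has a self-loop).
The vertices on cycles are {cdn, web, auth, cron, ingest, worker, billing, metrics} — 8 in total.

8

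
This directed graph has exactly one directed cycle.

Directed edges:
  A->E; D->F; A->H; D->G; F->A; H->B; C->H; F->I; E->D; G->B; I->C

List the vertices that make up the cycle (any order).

A, D, E, F

DFS with gray/black marking from D:
D gray
  F gray
    I gray
      C gray
        H gray
          B gray
          B black
        H black
      C black
    I black
    A gray
      E gray
        E→D: D is gray → back edge
Back edge closes the cycle D → F → A → E → D; its vertices are {A, D, E, F}.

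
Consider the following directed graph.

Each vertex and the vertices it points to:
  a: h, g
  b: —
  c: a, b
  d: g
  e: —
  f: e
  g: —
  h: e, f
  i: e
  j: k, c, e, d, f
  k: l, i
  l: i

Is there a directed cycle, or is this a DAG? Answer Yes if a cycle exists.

DFS with white/gray/black marking, starting from a:
a gray
  h gray
    e gray
    e black
    f gray
      f→e: e black — skip
    f black
  h black
  g gray
  g black
a black
b gray
b black
c gray
  c→a: a black — skip
  c→b: b black — skip
c black
d gray
  d→g: g black — skip
d black
i gray
  i→e: e black — skip
i black
j gray
  k gray
    l gray
      l→i: i black — skip
    l black
    k→i: i black — skip
  k black
  j→c: c black — skip
  j→e: e black — skip
  j→d: d black — skip
  j→f: f black — skip
j black
Every edge goes to a white or black vertex — no back edge, so the graph is acyclic.

No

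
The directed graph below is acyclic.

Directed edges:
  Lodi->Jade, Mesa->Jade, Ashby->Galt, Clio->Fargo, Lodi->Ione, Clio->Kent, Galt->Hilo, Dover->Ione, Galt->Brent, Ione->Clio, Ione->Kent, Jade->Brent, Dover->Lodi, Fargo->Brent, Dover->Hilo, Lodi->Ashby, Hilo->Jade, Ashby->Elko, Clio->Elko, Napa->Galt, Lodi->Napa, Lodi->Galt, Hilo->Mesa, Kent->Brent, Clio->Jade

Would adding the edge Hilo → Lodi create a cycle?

Adding Hilo→Lodi creates a cycle iff Lodi can already reach Hilo.
Path from Lodi: Lodi → Galt → Hilo.
So Lodi → … → Hilo → Lodi is a cycle.

Yes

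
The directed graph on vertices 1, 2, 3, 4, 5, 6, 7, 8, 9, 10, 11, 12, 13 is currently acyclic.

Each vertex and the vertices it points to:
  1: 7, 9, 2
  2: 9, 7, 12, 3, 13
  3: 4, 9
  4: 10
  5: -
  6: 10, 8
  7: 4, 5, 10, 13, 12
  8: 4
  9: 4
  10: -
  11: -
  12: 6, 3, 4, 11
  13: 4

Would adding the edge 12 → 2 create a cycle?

Yes

Adding 12→2 creates a cycle iff 2 can already reach 12.
Path from 2: 2 → 12.
So 2 → … → 12 → 2 is a cycle.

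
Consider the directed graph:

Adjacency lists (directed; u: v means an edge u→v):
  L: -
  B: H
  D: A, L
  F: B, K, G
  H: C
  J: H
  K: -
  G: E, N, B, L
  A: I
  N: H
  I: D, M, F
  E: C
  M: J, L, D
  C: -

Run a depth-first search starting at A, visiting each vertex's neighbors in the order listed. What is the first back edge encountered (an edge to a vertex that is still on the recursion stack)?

DFS from A (visiting each vertex's neighbors in the order listed); mark gray on enter, black on exit:
A gray
  I gray
    D gray
      D→A: A is gray → back edge
First back edge: D → A.

D->A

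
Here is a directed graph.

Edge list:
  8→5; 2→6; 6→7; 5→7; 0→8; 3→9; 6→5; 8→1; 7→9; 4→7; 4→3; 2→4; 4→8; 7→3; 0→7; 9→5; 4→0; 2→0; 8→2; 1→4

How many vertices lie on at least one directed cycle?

A vertex is on a directed cycle iff it belongs to a strongly connected component of size ≥ 2 (or has a self-loop).
The vertices on cycles are {0, 1, 2, 3, 4, 5, 7, 8, 9} — 9 in total.

9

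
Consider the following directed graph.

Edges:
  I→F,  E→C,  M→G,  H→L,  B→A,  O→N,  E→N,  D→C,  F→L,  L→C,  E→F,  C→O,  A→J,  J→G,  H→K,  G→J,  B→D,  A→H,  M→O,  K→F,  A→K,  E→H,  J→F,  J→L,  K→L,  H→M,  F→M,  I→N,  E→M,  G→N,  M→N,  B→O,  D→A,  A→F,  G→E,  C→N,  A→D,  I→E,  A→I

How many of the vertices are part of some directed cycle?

9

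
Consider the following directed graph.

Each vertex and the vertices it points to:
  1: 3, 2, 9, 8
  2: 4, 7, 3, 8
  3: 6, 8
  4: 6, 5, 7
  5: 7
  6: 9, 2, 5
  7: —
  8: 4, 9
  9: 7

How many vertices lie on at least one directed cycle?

A vertex is on a directed cycle iff it belongs to a strongly connected component of size ≥ 2 (or has a self-loop).
The vertices on cycles are {2, 3, 4, 6, 8} — 5 in total.

5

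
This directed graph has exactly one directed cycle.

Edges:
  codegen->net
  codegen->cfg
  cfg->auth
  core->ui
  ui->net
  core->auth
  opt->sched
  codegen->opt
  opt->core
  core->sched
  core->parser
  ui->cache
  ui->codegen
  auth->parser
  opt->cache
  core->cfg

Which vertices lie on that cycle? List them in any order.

DFS with gray/black marking from core:
core gray
  sched gray
  sched black
  cfg gray
    auth gray
      parser gray
      parser black
    auth black
  cfg black
  core→parser: parser black — skip
  ui gray
    codegen gray
      codegen→cfg: cfg black — skip
      net gray
      net black
      opt gray
        cache gray
        cache black
        opt→sched: sched black — skip
        opt→core: core is gray → back edge
Back edge closes the cycle core → ui → codegen → opt → core; its vertices are {ui, opt, core, codegen}.

ui, opt, core, codegen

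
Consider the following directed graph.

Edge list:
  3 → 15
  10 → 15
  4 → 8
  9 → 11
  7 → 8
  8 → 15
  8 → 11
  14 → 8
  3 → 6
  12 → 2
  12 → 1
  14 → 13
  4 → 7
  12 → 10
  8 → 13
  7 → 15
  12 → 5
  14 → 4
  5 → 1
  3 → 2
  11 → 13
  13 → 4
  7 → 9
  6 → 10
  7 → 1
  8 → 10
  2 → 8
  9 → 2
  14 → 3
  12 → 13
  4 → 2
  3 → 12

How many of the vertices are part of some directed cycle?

A vertex is on a directed cycle iff it belongs to a strongly connected component of size ≥ 2 (or has a self-loop).
The vertices on cycles are {2, 4, 7, 8, 9, 11, 13} — 7 in total.

7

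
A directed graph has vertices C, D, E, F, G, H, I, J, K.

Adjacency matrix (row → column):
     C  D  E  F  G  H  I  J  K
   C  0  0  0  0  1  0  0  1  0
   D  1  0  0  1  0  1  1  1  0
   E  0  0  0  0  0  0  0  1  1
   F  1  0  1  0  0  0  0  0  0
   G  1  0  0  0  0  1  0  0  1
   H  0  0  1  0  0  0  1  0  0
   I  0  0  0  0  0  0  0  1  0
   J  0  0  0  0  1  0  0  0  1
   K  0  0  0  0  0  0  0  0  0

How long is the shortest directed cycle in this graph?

2

For each vertex v, BFS finds the shortest path from v back to v.
The shortest such closed walk is C → G → C, length 2.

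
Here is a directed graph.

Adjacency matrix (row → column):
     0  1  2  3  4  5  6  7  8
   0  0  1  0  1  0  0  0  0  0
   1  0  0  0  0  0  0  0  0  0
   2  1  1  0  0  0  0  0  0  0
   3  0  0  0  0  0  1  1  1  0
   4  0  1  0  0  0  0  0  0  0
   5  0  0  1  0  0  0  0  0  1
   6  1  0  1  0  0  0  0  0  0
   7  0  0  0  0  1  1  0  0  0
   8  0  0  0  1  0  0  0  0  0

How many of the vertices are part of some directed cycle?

7

A vertex is on a directed cycle iff it belongs to a strongly connected component of size ≥ 2 (or has a self-loop).
The vertices on cycles are {0, 2, 3, 5, 6, 7, 8} — 7 in total.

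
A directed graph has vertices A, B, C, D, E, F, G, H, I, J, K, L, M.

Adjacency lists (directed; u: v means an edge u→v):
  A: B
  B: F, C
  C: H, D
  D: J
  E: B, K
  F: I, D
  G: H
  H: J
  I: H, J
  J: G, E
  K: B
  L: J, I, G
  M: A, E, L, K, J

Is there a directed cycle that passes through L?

L lies on a cycle iff there is a path from L back to itself.
Exploring from L, it never reaches itself; equivalently, its strongly connected component is a singleton.

No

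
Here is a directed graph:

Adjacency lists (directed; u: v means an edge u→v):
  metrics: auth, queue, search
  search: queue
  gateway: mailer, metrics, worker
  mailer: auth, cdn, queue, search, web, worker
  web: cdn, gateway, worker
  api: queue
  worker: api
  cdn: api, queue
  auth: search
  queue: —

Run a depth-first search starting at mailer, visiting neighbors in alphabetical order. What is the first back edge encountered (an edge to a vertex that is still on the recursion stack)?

gateway→mailer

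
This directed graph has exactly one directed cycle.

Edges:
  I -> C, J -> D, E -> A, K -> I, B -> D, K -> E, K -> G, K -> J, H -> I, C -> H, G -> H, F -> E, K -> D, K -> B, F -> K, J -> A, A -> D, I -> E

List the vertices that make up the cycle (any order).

DFS with gray/black marking from I:
I gray
  E gray
    A gray
      D gray
      D black
    A black
  E black
  C gray
    H gray
      H→I: I is gray → back edge
Back edge closes the cycle I → C → H → I; its vertices are {C, H, I}.

C, H, I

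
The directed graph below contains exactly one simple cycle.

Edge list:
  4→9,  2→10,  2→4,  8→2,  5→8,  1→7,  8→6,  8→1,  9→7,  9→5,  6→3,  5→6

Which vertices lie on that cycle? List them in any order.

DFS with gray/black marking from 5:
5 gray
  8 gray
    6 gray
      3 gray
      3 black
    6 black
    2 gray
      10 gray
      10 black
      4 gray
        9 gray
          7 gray
          7 black
          9→5: 5 is gray → back edge
Back edge closes the cycle 5 → 8 → 2 → 4 → 9 → 5; its vertices are {2, 4, 5, 8, 9}.

2, 4, 5, 8, 9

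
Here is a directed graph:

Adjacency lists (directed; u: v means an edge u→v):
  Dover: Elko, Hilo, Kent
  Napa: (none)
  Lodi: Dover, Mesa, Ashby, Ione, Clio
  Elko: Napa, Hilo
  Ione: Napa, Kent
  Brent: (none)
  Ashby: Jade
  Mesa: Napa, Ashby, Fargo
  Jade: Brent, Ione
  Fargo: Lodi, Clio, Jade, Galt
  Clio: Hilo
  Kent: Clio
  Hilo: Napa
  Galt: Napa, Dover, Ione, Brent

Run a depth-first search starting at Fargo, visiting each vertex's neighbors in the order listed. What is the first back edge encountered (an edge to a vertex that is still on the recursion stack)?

Mesa→Fargo

DFS from Fargo (visiting each vertex's neighbors in the order listed); mark gray on enter, black on exit:
Fargo gray
  Lodi gray
    Dover gray
      Elko gray
        Napa gray
        Napa black
        Hilo gray
          Hilo→Napa: Napa black — skip
        Hilo black
      Elko black
      Dover→Hilo: Hilo black — skip
      Kent gray
        Clio gray
          Clio→Hilo: Hilo black — skip
        Clio black
      Kent black
    Dover black
    Mesa gray
      Mesa→Napa: Napa black — skip
      Ashby gray
        Jade gray
          Brent gray
          Brent black
          Ione gray
            Ione→Napa: Napa black — skip
            Ione→Kent: Kent black — skip
          Ione black
        Jade black
      Ashby black
      Mesa→Fargo: Fargo is gray → back edge
First back edge: Mesa → Fargo.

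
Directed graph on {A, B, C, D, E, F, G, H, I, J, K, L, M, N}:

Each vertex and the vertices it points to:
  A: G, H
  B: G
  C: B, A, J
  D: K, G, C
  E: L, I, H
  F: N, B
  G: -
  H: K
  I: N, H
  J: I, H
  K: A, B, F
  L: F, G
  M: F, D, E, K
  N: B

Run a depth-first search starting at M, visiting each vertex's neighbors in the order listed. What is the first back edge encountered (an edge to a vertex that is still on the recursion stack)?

DFS from M (visiting each vertex's neighbors in the order listed); mark gray on enter, black on exit:
M gray
  F gray
    N gray
      B gray
        G gray
        G black
      B black
    N black
    F→B: B black — skip
  F black
  D gray
    K gray
      A gray
        A→G: G black — skip
        H gray
          H→K: K is gray → back edge
First back edge: H → K.

H→K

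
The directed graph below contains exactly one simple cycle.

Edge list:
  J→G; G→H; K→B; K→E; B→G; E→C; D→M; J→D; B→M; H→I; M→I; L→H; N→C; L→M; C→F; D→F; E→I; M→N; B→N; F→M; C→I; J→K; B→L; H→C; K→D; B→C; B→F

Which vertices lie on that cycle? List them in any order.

C, F, M, N

DFS with gray/black marking from N:
N gray
  C gray
    I gray
    I black
    F gray
      M gray
        M→N: N is gray → back edge
Back edge closes the cycle N → C → F → M → N; its vertices are {C, F, M, N}.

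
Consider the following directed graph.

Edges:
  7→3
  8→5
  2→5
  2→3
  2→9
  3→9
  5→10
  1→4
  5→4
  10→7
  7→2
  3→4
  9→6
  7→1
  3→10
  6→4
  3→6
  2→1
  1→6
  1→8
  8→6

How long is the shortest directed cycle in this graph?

3

For each vertex v, BFS finds the shortest path from v back to v.
The shortest such closed walk is 7 → 3 → 10 → 7, length 3.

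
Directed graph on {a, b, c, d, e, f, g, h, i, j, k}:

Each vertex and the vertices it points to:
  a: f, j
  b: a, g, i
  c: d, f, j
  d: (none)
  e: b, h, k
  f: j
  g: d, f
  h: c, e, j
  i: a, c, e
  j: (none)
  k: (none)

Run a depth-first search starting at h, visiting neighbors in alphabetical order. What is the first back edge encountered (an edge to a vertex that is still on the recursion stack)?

i->e

DFS from h (visiting neighbors in alphabetical order); mark gray on enter, black on exit:
h gray
  c gray
    d gray
    d black
    f gray
      j gray
      j black
    f black
    c→j: j black — skip
  c black
  e gray
    b gray
      a gray
        a→f: f black — skip
        a→j: j black — skip
      a black
      g gray
        g→d: d black — skip
        g→f: f black — skip
      g black
      i gray
        i→a: a black — skip
        i→c: c black — skip
        i→e: e is gray → back edge
First back edge: i → e.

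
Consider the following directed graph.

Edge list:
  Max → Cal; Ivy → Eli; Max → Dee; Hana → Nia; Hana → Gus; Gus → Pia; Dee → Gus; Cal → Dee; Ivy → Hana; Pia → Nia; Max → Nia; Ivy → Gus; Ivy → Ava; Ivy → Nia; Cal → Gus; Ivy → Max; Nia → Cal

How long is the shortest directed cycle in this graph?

For each vertex v, BFS finds the shortest path from v back to v.
The shortest such closed walk is Cal → Gus → Pia → Nia → Cal, length 4.

4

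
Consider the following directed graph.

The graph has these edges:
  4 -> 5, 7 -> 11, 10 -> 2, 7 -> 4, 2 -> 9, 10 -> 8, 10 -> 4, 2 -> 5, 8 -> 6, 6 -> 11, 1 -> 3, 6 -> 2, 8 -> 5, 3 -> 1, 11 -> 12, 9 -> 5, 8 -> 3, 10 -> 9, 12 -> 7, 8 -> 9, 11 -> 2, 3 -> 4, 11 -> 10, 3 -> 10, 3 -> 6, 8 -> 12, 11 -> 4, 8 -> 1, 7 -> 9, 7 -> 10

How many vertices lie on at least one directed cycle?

8

A vertex is on a directed cycle iff it belongs to a strongly connected component of size ≥ 2 (or has a self-loop).
The vertices on cycles are {1, 3, 6, 7, 8, 10, 11, 12} — 8 in total.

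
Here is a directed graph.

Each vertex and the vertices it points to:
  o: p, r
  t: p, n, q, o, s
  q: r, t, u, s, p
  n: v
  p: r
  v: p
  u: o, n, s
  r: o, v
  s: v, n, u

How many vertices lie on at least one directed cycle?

A vertex is on a directed cycle iff it belongs to a strongly connected component of size ≥ 2 (or has a self-loop).
The vertices on cycles are {o, p, q, r, s, t, u, v} — 8 in total.

8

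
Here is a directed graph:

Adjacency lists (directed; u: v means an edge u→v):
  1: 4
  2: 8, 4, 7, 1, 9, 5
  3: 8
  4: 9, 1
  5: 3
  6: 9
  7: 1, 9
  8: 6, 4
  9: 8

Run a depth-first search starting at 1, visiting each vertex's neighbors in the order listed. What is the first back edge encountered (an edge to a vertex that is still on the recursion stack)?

DFS from 1 (visiting each vertex's neighbors in the order listed); mark gray on enter, black on exit:
1 gray
  4 gray
    9 gray
      8 gray
        6 gray
          6→9: 9 is gray → back edge
First back edge: 6 → 9.

6→9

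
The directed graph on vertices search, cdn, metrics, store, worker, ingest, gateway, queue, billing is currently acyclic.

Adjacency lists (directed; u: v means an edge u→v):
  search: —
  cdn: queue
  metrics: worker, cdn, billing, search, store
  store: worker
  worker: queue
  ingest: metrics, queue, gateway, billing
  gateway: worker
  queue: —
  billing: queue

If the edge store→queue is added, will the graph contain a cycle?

No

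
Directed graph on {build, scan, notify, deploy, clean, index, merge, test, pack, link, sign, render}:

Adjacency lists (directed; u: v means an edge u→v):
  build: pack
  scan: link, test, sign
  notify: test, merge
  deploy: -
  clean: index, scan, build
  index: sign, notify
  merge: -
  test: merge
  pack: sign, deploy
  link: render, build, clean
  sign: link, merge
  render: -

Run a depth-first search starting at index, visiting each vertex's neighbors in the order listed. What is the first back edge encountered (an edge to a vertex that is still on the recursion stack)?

pack->sign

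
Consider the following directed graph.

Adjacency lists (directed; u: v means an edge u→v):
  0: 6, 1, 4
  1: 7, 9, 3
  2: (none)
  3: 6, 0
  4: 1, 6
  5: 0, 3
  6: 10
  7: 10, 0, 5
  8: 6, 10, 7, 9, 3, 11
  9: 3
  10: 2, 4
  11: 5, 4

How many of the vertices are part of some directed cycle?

A vertex is on a directed cycle iff it belongs to a strongly connected component of size ≥ 2 (or has a self-loop).
The vertices on cycles are {0, 1, 3, 4, 5, 6, 7, 9, 10} — 9 in total.

9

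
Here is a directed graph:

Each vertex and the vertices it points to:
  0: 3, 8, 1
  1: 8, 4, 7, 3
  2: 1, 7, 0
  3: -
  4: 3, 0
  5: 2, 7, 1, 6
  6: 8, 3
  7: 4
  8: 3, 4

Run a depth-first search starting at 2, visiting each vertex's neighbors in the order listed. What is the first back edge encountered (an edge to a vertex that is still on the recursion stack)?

0→8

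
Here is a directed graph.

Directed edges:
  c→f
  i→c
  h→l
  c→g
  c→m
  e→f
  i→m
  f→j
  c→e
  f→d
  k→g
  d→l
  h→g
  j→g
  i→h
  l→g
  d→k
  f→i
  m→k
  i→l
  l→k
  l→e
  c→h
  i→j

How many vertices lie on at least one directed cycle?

7

A vertex is on a directed cycle iff it belongs to a strongly connected component of size ≥ 2 (or has a self-loop).
The vertices on cycles are {c, d, e, f, h, i, l} — 7 in total.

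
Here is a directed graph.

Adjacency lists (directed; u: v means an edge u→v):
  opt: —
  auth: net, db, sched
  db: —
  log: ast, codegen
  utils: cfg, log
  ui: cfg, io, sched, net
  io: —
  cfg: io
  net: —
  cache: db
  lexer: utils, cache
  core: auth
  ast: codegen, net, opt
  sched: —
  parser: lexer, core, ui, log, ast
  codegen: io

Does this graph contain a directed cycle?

DFS with white/gray/black marking, starting from sched:
sched gray
sched black
opt gray
opt black
auth gray
  net gray
  net black
  db gray
  db black
  auth→sched: sched black — skip
auth black
log gray
  ast gray
    codegen gray
      io gray
      io black
    codegen black
    ast→net: net black — skip
    ast→opt: opt black — skip
  ast black
  log→codegen: codegen black — skip
log black
utils gray
  cfg gray
    cfg→io: io black — skip
  cfg black
  utils→log: log black — skip
utils black
ui gray
  ui→cfg: cfg black — skip
  ui→io: io black — skip
  ui→sched: sched black — skip
  ui→net: net black — skip
ui black
cache gray
  cache→db: db black — skip
cache black
lexer gray
  lexer→utils: utils black — skip
  lexer→cache: cache black — skip
lexer black
core gray
  core→auth: auth black — skip
core black
parser gray
  parser→lexer: lexer black — skip
  parser→core: core black — skip
  parser→ui: ui black — skip
  parser→log: log black — skip
  parser→ast: ast black — skip
parser black
Every edge goes to a white or black vertex — no back edge, so the graph is acyclic.

No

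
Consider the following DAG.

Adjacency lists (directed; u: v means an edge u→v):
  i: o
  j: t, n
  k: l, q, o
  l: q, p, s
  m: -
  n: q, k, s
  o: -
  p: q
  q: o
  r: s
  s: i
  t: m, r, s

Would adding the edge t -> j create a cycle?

Yes

Adding t→j creates a cycle iff j can already reach t.
Path from j: j → t.
So j → … → t → j is a cycle.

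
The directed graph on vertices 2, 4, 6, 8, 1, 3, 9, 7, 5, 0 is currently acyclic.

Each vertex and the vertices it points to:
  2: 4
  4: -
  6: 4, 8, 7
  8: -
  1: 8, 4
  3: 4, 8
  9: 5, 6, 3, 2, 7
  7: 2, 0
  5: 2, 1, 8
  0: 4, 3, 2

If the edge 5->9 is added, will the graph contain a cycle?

Yes

Adding 5→9 creates a cycle iff 9 can already reach 5.
Path from 9: 9 → 5.
So 9 → … → 5 → 9 is a cycle.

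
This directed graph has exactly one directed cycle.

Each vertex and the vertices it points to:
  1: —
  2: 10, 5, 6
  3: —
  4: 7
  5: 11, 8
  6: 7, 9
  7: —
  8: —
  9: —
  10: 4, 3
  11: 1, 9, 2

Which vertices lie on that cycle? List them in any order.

DFS with gray/black marking from 11:
11 gray
  1 gray
  1 black
  9 gray
  9 black
  2 gray
    10 gray
      4 gray
        7 gray
        7 black
      4 black
      3 gray
      3 black
    10 black
    5 gray
      5→11: 11 is gray → back edge
Back edge closes the cycle 11 → 2 → 5 → 11; its vertices are {2, 5, 11}.

2, 5, 11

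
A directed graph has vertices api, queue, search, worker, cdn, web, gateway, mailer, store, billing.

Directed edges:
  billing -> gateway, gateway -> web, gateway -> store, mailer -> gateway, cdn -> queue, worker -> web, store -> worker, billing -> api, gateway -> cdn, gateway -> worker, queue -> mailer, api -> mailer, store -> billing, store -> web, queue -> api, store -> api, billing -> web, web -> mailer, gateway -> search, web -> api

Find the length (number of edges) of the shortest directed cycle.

3

For each vertex v, BFS finds the shortest path from v back to v.
The shortest such closed walk is gateway → web → mailer → gateway, length 3.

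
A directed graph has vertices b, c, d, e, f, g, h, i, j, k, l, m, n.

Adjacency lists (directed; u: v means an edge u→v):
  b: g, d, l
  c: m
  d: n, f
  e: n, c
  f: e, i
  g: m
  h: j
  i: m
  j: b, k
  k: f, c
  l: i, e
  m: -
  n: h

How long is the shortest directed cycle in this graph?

For each vertex v, BFS finds the shortest path from v back to v.
The shortest such closed walk is j → b → d → n → h → j, length 5.

5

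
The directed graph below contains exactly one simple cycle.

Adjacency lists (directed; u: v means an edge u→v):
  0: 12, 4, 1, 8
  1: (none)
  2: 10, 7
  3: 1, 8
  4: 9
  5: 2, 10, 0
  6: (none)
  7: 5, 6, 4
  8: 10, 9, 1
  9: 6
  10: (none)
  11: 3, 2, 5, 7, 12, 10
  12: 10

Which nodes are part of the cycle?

2, 5, 7

DFS with gray/black marking from 5:
5 gray
  2 gray
    10 gray
    10 black
    7 gray
      7→5: 5 is gray → back edge
Back edge closes the cycle 5 → 2 → 7 → 5; its vertices are {2, 5, 7}.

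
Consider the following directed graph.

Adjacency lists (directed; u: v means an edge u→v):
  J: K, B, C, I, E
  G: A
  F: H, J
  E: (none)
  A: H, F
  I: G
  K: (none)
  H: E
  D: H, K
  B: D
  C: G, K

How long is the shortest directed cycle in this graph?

For each vertex v, BFS finds the shortest path from v back to v.
The shortest such closed walk is J → C → G → A → F → J, length 5.

5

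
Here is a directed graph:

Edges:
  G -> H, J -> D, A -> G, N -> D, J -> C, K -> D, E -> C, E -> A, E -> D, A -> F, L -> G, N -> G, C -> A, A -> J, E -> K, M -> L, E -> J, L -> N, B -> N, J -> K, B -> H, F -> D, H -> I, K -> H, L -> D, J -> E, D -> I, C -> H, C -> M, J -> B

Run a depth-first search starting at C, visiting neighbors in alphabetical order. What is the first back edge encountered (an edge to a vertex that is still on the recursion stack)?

DFS from C (visiting neighbors in alphabetical order); mark gray on enter, black on exit:
C gray
  A gray
    F gray
      D gray
        I gray
        I black
      D black
    F black
    G gray
      H gray
        H→I: I black — skip
      H black
    G black
    J gray
      B gray
        B→H: H black — skip
        N gray
          N→D: D black — skip
          N→G: G black — skip
        N black
      B black
      J→C: C is gray → back edge
First back edge: J → C.

J→C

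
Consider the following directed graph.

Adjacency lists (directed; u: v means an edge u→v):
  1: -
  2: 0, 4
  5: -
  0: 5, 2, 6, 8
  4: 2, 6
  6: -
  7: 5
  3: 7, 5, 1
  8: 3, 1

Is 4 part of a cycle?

Yes

4 is on a cycle iff 4 can reach itself via ≥1 edge.
4 → 2 → 4 — yes.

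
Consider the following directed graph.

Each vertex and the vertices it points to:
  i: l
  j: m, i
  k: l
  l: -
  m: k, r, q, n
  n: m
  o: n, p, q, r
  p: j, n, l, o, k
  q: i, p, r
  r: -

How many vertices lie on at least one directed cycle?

6

A vertex is on a directed cycle iff it belongs to a strongly connected component of size ≥ 2 (or has a self-loop).
The vertices on cycles are {j, m, n, o, p, q} — 6 in total.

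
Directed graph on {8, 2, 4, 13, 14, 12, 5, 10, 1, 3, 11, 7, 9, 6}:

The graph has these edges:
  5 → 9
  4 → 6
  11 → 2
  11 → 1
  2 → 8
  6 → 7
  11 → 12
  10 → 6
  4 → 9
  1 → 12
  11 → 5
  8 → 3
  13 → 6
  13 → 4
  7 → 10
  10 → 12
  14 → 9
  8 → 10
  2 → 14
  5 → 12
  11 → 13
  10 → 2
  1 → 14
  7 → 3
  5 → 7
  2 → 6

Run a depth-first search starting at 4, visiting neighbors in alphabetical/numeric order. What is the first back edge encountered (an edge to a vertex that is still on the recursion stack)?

DFS from 4 (visiting neighbors in alphabetical/numeric order); mark gray on enter, black on exit:
4 gray
  6 gray
    7 gray
      3 gray
      3 black
      10 gray
        2 gray
          2→6: 6 is gray → back edge
First back edge: 2 → 6.

2->6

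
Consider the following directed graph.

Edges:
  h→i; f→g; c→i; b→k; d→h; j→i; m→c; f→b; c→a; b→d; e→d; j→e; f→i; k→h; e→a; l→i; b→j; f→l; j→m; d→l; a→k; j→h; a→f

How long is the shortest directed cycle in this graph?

5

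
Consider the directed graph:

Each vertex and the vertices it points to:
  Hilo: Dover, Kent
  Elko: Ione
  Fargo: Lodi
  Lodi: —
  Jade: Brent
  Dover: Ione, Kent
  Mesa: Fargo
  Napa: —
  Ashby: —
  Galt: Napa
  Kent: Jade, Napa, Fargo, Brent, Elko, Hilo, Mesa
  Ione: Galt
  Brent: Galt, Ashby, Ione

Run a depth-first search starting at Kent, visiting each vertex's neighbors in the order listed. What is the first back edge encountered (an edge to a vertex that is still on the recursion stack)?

Dover->Kent

DFS from Kent (visiting each vertex's neighbors in the order listed); mark gray on enter, black on exit:
Kent gray
  Jade gray
    Brent gray
      Galt gray
        Napa gray
        Napa black
      Galt black
      Ashby gray
      Ashby black
      Ione gray
        Ione→Galt: Galt black — skip
      Ione black
    Brent black
  Jade black
  Kent→Napa: Napa black — skip
  Fargo gray
    Lodi gray
    Lodi black
  Fargo black
  Kent→Brent: Brent black — skip
  Elko gray
    Elko→Ione: Ione black — skip
  Elko black
  Hilo gray
    Dover gray
      Dover→Ione: Ione black — skip
      Dover→Kent: Kent is gray → back edge
First back edge: Dover → Kent.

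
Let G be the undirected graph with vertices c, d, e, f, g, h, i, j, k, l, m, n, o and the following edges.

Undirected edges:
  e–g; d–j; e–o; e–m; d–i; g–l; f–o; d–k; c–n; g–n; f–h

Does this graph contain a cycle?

No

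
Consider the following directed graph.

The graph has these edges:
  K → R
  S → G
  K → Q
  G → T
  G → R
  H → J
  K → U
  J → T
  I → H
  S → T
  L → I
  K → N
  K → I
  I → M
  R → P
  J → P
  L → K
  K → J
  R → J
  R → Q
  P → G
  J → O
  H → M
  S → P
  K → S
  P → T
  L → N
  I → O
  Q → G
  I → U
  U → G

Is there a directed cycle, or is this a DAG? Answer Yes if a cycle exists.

Yes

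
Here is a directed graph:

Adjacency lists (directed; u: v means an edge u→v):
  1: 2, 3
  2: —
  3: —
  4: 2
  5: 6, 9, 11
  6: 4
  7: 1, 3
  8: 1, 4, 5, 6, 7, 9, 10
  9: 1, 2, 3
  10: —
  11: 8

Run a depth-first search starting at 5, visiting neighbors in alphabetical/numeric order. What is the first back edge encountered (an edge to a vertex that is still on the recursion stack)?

8→5

DFS from 5 (visiting neighbors in alphabetical/numeric order); mark gray on enter, black on exit:
5 gray
  6 gray
    4 gray
      2 gray
      2 black
    4 black
  6 black
  9 gray
    1 gray
      1→2: 2 black — skip
      3 gray
      3 black
    1 black
    9→2: 2 black — skip
    9→3: 3 black — skip
  9 black
  11 gray
    8 gray
      8→1: 1 black — skip
      8→4: 4 black — skip
      8→5: 5 is gray → back edge
First back edge: 8 → 5.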